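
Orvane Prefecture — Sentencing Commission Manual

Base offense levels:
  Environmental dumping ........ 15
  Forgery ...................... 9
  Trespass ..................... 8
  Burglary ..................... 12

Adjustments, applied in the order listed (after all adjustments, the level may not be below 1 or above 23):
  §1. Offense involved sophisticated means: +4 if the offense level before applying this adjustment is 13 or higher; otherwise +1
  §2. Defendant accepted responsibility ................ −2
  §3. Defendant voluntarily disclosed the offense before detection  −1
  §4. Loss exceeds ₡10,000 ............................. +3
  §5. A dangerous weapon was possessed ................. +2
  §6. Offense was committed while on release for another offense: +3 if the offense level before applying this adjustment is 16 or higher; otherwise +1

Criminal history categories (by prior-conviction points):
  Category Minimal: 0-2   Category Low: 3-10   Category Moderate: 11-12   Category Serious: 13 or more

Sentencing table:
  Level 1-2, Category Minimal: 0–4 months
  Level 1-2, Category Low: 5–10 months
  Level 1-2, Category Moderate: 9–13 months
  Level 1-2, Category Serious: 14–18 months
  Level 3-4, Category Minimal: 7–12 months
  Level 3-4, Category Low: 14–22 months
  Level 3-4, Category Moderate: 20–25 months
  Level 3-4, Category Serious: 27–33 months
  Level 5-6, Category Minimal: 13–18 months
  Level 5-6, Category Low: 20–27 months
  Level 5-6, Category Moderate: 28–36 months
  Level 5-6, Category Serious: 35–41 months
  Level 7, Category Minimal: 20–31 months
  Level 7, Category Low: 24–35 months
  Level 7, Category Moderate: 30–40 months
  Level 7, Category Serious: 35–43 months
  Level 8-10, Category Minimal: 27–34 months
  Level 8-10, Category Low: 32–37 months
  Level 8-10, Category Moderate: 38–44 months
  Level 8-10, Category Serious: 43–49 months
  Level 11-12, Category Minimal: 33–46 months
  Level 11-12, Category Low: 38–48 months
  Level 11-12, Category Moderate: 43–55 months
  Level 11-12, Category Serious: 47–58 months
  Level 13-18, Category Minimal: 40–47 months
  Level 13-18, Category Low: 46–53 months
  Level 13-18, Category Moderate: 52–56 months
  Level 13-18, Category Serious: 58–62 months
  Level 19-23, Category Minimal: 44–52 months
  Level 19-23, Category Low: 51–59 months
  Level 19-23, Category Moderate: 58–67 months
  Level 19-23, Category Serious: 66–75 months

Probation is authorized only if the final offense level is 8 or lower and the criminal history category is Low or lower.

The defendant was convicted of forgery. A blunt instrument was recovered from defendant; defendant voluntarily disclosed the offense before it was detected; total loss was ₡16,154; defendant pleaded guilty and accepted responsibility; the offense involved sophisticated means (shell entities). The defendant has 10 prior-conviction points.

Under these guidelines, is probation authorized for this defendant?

Base offense level for forgery: 9.
§1 applies (level before this adjustment is 9 < 13, so +1): 9 + 1 = 10.
§2 applies: 10 − 2 = 8.
§3 applies: 8 − 1 = 7.
§4 applies: 7 + 3 = 10.
§5 applies: 10 + 2 = 12.
Final offense level: 12.
Criminal history: 10 prior points → Category Low (3-10).
Level 12 falls in the 11-12 band.
Grid: Level 11-12 × Category Low = 38-48 months.
Probation check: level 12 > 8 and category Low ≤ Low → not eligible.

No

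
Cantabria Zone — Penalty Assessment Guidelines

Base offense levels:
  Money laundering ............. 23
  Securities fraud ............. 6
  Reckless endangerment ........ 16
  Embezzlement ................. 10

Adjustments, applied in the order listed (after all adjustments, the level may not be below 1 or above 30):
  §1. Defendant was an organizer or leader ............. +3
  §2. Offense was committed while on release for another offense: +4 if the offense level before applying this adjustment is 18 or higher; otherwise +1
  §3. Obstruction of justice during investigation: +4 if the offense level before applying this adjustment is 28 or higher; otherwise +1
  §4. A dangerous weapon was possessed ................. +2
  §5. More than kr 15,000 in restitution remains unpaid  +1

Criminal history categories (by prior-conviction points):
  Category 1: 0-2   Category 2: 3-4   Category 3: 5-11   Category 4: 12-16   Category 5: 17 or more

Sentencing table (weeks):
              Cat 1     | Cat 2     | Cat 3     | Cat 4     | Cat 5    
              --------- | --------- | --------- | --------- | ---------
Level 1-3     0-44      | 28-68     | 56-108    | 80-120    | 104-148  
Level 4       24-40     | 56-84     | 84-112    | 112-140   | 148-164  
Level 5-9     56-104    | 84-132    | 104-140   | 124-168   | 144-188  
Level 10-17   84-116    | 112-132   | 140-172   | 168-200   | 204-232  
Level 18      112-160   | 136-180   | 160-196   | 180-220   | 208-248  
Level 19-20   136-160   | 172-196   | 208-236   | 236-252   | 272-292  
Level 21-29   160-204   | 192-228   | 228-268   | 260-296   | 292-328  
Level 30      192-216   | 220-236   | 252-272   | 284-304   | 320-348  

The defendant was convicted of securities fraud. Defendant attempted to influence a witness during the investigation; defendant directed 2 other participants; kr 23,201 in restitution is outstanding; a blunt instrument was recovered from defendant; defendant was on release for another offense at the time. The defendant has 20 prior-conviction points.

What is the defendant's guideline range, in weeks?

204-232 weeks

Base offense level for securities fraud: 6.
§1 applies: 6 + 3 = 9.
§2 applies (level before this adjustment is 9 < 18, so +1): 9 + 1 = 10.
§3 applies (level before this adjustment is 10 < 28, so +1): 10 + 1 = 11.
§4 applies: 11 + 2 = 13.
§5 applies: 13 + 1 = 14.
Final offense level: 14.
Criminal history: 20 prior points → Category 5 (17+).
Level 14 falls in the 10-17 band.
Grid: Level 10-17 × Category 5 = 204-232 weeks.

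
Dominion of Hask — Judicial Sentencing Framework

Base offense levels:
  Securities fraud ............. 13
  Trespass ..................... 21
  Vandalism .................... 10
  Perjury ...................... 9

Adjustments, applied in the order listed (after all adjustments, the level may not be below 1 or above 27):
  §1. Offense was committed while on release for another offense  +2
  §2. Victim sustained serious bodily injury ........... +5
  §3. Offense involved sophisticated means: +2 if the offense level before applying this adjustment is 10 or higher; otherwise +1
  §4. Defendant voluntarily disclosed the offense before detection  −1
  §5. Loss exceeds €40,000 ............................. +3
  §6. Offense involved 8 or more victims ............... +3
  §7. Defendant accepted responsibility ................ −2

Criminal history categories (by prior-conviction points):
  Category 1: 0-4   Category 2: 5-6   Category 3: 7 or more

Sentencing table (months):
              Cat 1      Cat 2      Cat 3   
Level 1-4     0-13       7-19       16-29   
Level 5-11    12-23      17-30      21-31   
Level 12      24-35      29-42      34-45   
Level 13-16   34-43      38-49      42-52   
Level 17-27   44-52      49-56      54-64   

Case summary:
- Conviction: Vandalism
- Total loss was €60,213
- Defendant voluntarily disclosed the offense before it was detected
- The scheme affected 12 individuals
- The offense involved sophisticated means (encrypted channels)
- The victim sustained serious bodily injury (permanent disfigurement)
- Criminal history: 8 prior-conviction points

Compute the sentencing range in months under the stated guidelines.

54-64 months

Base offense level for vandalism: 10.
§1 does not apply.
§2 applies: 10 + 5 = 15.
§3 applies (level before this adjustment is 15 ≥ 10, so +2): 15 + 2 = 17.
§4 applies: 17 − 1 = 16.
§5 applies: 16 + 3 = 19.
§6 applies: 19 + 3 = 22.
§7 does not apply.
Final offense level: 22.
Criminal history: 8 prior points → Category 3 (7+).
Level 22 falls in the 17-27 band.
Grid: Level 17-27 × Category 3 = 54-64 months.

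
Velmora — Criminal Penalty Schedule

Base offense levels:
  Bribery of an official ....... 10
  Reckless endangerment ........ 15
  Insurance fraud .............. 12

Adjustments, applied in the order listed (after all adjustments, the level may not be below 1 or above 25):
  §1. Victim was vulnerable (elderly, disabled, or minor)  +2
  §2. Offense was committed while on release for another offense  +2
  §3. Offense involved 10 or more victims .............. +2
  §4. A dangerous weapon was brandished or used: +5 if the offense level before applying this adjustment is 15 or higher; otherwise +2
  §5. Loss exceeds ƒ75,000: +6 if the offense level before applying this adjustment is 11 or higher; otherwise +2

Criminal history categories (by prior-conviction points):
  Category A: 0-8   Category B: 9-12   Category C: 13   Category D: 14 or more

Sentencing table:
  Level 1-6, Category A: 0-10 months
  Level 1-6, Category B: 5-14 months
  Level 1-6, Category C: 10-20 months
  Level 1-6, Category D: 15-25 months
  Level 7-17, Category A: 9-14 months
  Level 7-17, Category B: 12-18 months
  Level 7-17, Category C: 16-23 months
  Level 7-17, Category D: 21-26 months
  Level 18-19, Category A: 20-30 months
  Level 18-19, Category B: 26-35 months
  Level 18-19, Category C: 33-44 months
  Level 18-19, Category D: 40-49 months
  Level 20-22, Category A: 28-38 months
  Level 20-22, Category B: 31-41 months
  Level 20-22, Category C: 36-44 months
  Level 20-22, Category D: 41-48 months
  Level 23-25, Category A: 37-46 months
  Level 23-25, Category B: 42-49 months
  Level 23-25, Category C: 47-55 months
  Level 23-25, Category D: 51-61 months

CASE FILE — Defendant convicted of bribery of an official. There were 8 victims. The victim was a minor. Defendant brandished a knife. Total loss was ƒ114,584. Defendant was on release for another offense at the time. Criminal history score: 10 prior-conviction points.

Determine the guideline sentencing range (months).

Base offense level for bribery of an official: 10.
§1 applies: 10 + 2 = 12.
§2 applies: 12 + 2 = 14.
§3 does not apply.
§4 applies (level before this adjustment is 14 < 15, so +2): 14 + 2 = 16.
§5 applies (level before this adjustment is 16 ≥ 11, so +6): 16 + 6 = 22.
Final offense level: 22.
Criminal history: 10 prior points → Category B (9-12).
Level 22 falls in the 20-22 band.
Grid: Level 20-22 × Category B = 31-41 months.

31-41 months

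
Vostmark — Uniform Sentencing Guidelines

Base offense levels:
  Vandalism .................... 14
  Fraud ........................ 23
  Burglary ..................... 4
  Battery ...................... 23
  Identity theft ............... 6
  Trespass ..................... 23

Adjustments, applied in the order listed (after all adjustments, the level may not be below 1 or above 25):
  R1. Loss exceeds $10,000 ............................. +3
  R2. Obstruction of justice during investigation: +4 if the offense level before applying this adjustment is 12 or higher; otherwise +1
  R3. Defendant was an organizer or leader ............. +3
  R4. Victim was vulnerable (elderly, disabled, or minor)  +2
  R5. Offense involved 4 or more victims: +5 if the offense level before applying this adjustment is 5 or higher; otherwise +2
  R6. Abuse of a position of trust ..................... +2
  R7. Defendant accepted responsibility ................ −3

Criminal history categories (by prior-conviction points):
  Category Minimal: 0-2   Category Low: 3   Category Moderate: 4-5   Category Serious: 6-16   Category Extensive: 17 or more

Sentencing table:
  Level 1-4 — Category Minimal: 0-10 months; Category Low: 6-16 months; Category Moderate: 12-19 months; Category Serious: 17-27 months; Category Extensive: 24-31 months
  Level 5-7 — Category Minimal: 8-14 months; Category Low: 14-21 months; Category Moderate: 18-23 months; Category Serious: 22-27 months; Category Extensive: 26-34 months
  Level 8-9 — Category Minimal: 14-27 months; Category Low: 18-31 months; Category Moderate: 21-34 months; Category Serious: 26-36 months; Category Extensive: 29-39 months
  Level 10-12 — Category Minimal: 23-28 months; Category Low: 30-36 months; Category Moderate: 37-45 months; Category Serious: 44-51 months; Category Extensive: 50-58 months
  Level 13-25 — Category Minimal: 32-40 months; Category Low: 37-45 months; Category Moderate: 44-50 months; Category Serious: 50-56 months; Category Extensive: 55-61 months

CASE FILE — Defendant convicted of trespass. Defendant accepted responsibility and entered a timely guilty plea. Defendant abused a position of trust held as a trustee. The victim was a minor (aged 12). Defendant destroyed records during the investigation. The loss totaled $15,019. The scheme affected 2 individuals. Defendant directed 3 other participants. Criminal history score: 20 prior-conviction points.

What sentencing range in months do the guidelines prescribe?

55-61 months

Base offense level for trespass: 23.
R1 applies: 23 + 3 = 26.
R2 applies (level before this adjustment is 26 ≥ 12, so +4): 26 + 4 = 30.
R3 applies: 30 + 3 = 33.
R4 applies: 33 + 2 = 35.
R5 does not apply.
R6 applies: 35 + 2 = 37.
R7 applies: 37 − 3 = 34.
Level 34 exceeds the maximum of 25; capped at 25.
Final offense level: 25.
Criminal history: 20 prior points → Category Extensive (17+).
Level 25 falls in the 13-25 band.
Grid: Level 13-25 × Category Extensive = 55-61 months.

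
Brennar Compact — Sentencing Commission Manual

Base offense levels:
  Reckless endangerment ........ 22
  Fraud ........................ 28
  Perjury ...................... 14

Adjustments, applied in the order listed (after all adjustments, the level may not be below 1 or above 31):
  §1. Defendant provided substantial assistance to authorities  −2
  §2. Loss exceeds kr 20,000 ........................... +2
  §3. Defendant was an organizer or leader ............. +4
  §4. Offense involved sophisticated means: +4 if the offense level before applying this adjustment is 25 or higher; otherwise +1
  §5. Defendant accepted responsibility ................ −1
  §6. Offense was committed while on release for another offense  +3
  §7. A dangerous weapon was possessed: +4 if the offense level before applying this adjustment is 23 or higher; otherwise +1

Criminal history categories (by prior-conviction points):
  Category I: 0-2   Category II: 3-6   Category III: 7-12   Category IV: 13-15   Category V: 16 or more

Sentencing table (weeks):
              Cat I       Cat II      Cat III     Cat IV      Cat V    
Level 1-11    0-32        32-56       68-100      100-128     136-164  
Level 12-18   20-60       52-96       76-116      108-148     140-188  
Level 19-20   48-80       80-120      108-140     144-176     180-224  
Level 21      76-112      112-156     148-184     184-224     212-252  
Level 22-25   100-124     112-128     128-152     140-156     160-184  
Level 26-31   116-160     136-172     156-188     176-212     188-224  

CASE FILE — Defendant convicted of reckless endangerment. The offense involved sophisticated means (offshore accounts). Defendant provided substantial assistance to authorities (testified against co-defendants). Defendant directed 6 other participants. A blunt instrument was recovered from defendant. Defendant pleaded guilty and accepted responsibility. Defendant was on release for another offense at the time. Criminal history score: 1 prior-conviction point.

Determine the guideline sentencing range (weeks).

Base offense level for reckless endangerment: 22.
§1 applies: 22 − 2 = 20.
§3 applies: 20 + 4 = 24.
§4 applies (level before this adjustment is 24 < 25, so +1): 24 + 1 = 25.
§5 applies: 25 − 1 = 24.
§6 applies: 24 + 3 = 27.
§7 applies (level before this adjustment is 27 ≥ 23, so +4): 27 + 4 = 31.
Final offense level: 31.
Criminal history: 1 prior point → Category I (0-2).
Level 31 falls in the 26-31 band.
Grid: Level 26-31 × Category I = 116-160 weeks.

116-160 weeks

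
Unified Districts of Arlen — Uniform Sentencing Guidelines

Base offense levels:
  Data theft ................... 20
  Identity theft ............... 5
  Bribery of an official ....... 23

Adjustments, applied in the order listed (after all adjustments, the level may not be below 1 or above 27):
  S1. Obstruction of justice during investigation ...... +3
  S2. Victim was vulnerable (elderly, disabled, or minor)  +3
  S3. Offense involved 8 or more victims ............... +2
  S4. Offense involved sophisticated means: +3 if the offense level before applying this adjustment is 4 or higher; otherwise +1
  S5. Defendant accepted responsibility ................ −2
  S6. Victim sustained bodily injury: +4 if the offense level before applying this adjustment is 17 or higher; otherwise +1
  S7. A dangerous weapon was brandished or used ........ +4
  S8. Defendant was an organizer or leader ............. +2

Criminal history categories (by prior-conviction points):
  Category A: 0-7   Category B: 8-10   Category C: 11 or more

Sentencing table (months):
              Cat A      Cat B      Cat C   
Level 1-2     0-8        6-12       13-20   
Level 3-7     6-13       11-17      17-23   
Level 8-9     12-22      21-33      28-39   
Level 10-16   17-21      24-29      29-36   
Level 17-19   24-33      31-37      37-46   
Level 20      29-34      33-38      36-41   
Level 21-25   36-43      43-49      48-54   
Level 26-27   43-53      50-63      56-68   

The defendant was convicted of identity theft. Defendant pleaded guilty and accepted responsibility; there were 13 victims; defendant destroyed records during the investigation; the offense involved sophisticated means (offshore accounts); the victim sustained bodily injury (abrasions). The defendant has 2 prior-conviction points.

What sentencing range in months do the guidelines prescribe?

17-21 months

Base offense level for identity theft: 5.
S1 applies: 5 + 3 = 8.
S2 does not apply.
S3 applies: 8 + 2 = 10.
S4 applies (level before this adjustment is 10 ≥ 4, so +3): 10 + 3 = 13.
S5 applies: 13 − 2 = 11.
S6 applies (level before this adjustment is 11 < 17, so +1): 11 + 1 = 12.
S7 does not apply.
S8 does not apply.
Final offense level: 12.
Criminal history: 2 prior points → Category A (0-7).
Level 12 falls in the 10-16 band.
Grid: Level 10-16 × Category A = 17-21 months.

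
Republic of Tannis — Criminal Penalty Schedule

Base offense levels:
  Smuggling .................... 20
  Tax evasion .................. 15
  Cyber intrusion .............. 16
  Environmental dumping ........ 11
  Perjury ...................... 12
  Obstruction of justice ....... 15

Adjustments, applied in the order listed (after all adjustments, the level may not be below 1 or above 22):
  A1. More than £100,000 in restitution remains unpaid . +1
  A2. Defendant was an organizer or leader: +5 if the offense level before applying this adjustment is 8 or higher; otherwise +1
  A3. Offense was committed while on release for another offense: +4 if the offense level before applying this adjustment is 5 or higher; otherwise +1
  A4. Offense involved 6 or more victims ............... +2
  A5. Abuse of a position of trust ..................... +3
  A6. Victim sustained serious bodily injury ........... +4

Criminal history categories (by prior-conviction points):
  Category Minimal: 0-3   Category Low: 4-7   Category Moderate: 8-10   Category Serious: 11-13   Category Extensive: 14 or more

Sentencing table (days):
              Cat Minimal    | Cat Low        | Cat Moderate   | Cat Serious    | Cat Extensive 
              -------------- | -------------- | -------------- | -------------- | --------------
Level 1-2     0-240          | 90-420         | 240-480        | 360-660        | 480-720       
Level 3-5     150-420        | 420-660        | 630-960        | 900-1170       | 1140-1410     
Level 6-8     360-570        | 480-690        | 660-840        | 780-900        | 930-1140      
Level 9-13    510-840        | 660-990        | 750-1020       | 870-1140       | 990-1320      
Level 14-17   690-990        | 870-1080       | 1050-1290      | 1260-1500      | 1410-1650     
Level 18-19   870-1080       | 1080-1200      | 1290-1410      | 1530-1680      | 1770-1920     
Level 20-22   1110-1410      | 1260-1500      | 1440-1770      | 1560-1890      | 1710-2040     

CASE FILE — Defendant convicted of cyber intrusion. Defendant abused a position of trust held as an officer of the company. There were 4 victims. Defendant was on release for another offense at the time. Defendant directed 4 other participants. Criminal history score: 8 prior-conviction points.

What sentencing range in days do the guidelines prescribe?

1440-1770 days

Base offense level for cyber intrusion: 16.
A2 applies (level before this adjustment is 16 ≥ 8, so +5): 16 + 5 = 21.
A3 applies (level before this adjustment is 21 ≥ 5, so +4): 21 + 4 = 25.
A5 applies: 25 + 3 = 28.
Level 28 exceeds the maximum of 22; capped at 22.
Final offense level: 22.
Criminal history: 8 prior points → Category Moderate (8-10).
Level 22 falls in the 20-22 band.
Grid: Level 20-22 × Category Moderate = 1440-1770 days.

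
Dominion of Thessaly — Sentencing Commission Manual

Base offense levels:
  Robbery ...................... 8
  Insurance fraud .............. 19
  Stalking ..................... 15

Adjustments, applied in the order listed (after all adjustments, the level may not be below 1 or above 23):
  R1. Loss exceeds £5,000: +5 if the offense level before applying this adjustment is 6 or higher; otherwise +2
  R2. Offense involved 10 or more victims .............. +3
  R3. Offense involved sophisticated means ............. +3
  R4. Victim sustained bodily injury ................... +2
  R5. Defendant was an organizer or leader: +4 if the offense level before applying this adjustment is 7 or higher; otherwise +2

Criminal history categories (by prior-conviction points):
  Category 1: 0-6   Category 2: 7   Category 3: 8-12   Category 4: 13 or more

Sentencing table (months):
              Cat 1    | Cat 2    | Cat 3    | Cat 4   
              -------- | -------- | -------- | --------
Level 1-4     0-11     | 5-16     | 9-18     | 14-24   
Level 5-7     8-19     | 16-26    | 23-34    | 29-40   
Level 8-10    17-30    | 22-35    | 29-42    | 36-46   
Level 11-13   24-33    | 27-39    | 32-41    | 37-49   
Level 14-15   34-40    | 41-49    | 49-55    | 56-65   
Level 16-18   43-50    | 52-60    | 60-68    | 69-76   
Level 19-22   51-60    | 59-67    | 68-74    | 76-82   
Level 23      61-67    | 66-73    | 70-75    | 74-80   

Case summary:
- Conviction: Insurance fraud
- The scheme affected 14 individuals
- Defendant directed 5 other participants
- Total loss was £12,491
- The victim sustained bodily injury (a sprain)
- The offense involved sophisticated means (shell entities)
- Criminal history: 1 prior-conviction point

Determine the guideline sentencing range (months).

Base offense level for insurance fraud: 19.
R1 applies (level before this adjustment is 19 ≥ 6, so +5): 19 + 5 = 24.
R2 applies: 24 + 3 = 27.
R3 applies: 27 + 3 = 30.
R4 applies: 30 + 2 = 32.
R5 applies (level before this adjustment is 32 ≥ 7, so +4): 32 + 4 = 36.
Level 36 exceeds the maximum of 23; capped at 23.
Final offense level: 23.
Criminal history: 1 prior point → Category 1 (0-6).
Level 23 falls in the 23 band.
Grid: Level 23 × Category 1 = 61-67 months.

61-67 months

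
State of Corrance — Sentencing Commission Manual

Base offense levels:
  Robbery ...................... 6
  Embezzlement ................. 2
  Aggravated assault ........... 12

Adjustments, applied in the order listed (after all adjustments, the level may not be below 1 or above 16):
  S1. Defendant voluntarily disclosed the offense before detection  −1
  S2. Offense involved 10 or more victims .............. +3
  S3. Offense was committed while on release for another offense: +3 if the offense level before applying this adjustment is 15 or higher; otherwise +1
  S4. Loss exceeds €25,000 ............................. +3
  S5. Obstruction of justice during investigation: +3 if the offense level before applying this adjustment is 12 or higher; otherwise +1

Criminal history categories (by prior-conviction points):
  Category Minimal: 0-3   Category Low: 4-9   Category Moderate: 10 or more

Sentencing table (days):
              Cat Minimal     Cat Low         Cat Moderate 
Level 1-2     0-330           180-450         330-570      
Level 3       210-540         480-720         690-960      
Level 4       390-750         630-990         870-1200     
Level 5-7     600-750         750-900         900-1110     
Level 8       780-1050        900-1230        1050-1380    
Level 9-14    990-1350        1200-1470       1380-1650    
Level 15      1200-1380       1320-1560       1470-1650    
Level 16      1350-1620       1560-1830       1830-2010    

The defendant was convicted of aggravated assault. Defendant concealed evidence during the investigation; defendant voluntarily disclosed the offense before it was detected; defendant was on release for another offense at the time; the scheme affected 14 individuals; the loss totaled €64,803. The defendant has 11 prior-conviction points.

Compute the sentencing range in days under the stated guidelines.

Base offense level for aggravated assault: 12.
S1 applies: 12 − 1 = 11.
S2 applies: 11 + 3 = 14.
S3 applies (level before this adjustment is 14 < 15, so +1): 14 + 1 = 15.
S4 applies: 15 + 3 = 18.
S5 applies (level before this adjustment is 18 ≥ 12, so +3): 18 + 3 = 21.
Level 21 exceeds the maximum of 16; capped at 16.
Final offense level: 16.
Criminal history: 11 prior points → Category Moderate (10+).
Level 16 falls in the 16 band.
Grid: Level 16 × Category Moderate = 1830-2010 days.

1830-2010 days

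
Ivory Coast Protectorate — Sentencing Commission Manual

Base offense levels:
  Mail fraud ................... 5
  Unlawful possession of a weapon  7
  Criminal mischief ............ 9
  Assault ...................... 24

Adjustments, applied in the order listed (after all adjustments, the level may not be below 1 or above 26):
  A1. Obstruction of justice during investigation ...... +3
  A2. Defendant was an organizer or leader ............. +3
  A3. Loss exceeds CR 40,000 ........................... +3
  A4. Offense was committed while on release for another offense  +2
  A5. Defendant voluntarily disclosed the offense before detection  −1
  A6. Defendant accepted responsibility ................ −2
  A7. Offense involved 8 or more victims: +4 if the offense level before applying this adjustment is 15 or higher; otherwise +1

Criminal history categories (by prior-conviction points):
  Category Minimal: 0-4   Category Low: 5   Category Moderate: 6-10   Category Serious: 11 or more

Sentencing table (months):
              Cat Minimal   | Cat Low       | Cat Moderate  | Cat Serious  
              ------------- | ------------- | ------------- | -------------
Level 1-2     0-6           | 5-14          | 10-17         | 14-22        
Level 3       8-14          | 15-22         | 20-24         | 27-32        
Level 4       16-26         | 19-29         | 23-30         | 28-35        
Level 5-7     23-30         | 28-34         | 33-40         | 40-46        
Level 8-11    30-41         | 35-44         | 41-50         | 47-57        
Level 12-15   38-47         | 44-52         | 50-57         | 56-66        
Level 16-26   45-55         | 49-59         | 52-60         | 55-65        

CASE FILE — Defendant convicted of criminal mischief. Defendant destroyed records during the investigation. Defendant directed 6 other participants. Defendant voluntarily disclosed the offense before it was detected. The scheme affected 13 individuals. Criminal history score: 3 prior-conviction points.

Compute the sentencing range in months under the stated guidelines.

Base offense level for criminal mischief: 9.
A1 applies: 9 + 3 = 12.
A2 applies: 12 + 3 = 15.
A4 does not apply.
A5 applies: 15 − 1 = 14.
A6 does not apply.
A7 applies (level before this adjustment is 14 < 15, so +1): 14 + 1 = 15.
Final offense level: 15.
Criminal history: 3 prior points → Category Minimal (0-4).
Level 15 falls in the 12-15 band.
Grid: Level 12-15 × Category Minimal = 38-47 months.

38-47 months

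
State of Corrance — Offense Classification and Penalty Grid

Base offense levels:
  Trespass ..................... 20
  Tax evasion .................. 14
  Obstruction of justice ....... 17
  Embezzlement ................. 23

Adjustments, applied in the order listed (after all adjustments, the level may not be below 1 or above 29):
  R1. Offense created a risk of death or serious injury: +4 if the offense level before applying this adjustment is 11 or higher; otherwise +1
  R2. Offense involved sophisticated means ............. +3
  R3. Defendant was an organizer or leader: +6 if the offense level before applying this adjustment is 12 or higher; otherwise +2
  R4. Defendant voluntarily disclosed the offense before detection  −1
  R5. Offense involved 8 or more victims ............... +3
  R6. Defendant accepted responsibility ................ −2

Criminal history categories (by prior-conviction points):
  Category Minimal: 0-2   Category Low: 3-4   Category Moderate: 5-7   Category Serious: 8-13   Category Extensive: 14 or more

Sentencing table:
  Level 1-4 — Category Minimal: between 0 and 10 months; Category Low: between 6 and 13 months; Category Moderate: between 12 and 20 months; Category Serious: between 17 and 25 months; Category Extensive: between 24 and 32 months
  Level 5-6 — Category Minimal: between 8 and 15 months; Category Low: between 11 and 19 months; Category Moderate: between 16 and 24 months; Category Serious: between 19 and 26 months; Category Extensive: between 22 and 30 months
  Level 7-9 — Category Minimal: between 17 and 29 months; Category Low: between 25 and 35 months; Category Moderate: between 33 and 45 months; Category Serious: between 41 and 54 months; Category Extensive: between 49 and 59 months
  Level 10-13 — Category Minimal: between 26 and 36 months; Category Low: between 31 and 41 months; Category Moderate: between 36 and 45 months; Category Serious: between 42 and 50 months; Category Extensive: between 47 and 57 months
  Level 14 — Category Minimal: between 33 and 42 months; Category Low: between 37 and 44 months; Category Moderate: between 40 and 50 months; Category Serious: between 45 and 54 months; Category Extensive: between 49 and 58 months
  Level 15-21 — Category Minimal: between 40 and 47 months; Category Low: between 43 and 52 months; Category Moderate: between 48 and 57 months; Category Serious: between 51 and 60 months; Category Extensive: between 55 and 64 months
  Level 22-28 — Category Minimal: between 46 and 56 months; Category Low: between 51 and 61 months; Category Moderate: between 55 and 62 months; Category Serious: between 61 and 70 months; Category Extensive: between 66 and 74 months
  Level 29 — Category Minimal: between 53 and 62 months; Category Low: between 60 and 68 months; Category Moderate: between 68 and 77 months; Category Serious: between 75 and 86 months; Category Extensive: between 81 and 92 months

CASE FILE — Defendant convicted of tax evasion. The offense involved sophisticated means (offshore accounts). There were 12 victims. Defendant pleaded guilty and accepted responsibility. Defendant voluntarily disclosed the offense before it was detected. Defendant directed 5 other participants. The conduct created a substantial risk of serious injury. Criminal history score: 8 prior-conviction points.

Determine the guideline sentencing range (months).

Base offense level for tax evasion: 14.
R1 applies (level before this adjustment is 14 ≥ 11, so +4): 14 + 4 = 18.
R2 applies: 18 + 3 = 21.
R3 applies (level before this adjustment is 21 ≥ 12, so +6): 21 + 6 = 27.
R4 applies: 27 − 1 = 26.
R5 applies: 26 + 3 = 29.
R6 applies: 29 − 2 = 27.
Final offense level: 27.
Criminal history: 8 prior points → Category Serious (8-13).
Level 27 falls in the 22-28 band.
Grid: Level 22-28 × Category Serious = 61-70 months.

61-70 months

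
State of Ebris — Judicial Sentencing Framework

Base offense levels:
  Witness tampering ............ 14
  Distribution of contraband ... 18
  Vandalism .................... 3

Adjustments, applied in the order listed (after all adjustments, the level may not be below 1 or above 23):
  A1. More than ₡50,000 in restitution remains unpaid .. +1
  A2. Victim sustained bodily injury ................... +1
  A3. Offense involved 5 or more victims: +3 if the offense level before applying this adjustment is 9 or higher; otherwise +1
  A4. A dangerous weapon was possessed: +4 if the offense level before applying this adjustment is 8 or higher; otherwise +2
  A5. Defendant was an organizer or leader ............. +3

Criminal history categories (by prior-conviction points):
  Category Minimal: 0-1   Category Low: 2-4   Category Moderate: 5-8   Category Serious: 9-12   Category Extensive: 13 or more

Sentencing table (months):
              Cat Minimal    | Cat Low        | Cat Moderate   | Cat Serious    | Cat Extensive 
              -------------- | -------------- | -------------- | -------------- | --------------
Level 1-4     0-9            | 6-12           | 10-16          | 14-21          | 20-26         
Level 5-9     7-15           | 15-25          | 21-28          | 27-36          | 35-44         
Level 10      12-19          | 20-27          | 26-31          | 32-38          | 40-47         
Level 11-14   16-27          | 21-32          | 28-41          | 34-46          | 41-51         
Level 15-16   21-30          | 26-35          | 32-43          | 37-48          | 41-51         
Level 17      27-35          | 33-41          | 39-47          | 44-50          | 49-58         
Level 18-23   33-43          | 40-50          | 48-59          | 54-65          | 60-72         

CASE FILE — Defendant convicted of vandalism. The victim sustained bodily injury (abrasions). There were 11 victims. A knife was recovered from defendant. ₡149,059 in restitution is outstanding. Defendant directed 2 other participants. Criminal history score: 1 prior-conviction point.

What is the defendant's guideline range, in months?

Base offense level for vandalism: 3.
A1 applies: 3 + 1 = 4.
A2 applies: 4 + 1 = 5.
A3 applies (level before this adjustment is 5 < 9, so +1): 5 + 1 = 6.
A4 applies (level before this adjustment is 6 < 8, so +2): 6 + 2 = 8.
A5 applies: 8 + 3 = 11.
Final offense level: 11.
Criminal history: 1 prior point → Category Minimal (0-1).
Level 11 falls in the 11-14 band.
Grid: Level 11-14 × Category Minimal = 16-27 months.

16-27 months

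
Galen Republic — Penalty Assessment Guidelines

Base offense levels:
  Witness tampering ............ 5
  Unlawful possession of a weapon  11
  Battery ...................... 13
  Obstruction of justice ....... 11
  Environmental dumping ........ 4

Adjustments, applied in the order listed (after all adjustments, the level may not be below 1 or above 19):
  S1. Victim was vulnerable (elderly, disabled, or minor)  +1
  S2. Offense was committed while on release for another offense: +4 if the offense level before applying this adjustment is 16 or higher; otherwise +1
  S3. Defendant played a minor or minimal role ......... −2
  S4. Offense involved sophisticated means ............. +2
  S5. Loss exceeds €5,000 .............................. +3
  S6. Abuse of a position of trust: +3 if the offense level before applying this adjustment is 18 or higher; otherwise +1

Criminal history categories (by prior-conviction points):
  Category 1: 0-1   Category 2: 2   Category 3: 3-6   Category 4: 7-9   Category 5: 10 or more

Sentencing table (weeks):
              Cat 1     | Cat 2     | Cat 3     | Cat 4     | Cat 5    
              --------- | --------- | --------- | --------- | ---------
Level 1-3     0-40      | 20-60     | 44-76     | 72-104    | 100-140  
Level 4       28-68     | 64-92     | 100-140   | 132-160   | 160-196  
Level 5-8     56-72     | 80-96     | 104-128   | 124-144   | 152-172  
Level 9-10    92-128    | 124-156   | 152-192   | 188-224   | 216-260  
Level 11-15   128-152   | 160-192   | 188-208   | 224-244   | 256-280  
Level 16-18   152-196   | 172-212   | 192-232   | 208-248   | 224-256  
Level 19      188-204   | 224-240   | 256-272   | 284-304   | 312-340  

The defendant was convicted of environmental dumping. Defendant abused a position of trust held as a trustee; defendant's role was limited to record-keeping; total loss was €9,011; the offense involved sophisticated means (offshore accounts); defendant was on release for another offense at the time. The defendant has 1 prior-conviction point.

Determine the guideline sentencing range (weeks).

92-128 weeks

Base offense level for environmental dumping: 4.
S1 does not apply.
S2 applies (level before this adjustment is 4 < 16, so +1): 4 + 1 = 5.
S3 applies: 5 − 2 = 3.
S4 applies: 3 + 2 = 5.
S5 applies: 5 + 3 = 8.
S6 applies (level before this adjustment is 8 < 18, so +1): 8 + 1 = 9.
Final offense level: 9.
Criminal history: 1 prior point → Category 1 (0-1).
Level 9 falls in the 9-10 band.
Grid: Level 9-10 × Category 1 = 92-128 weeks.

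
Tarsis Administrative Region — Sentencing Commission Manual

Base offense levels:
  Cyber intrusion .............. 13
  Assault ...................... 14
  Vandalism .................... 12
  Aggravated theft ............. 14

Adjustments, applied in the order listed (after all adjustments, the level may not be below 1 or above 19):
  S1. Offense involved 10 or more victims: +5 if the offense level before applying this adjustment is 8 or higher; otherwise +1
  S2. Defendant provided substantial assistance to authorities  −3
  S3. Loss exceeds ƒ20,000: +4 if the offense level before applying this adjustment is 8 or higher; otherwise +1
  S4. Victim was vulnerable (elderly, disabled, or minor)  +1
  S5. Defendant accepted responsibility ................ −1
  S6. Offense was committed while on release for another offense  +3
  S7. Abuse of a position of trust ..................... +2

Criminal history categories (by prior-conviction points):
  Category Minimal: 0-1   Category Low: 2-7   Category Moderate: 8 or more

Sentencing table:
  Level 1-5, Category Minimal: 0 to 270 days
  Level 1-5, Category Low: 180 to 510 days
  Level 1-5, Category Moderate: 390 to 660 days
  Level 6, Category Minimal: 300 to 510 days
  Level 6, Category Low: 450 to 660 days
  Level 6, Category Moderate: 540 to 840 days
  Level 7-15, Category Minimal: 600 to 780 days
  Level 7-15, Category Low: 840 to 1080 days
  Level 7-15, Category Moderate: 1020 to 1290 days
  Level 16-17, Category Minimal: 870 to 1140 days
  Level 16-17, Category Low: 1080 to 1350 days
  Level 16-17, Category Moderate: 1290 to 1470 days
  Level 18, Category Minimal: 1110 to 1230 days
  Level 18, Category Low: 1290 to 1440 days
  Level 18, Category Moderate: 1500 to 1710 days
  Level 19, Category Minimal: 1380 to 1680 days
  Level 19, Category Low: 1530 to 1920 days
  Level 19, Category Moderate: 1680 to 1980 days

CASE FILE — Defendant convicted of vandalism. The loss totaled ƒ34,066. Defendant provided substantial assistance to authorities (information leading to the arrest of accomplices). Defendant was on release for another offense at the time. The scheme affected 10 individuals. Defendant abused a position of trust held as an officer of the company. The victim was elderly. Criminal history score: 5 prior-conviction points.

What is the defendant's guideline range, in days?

Base offense level for vandalism: 12.
S1 applies (level before this adjustment is 12 ≥ 8, so +5): 12 + 5 = 17.
S2 applies: 17 − 3 = 14.
S3 applies (level before this adjustment is 14 ≥ 8, so +4): 14 + 4 = 18.
S4 applies: 18 + 1 = 19.
S5 does not apply.
S6 applies: 19 + 3 = 22.
S7 applies: 22 + 2 = 24.
Level 24 exceeds the maximum of 19; capped at 19.
Final offense level: 19.
Criminal history: 5 prior points → Category Low (2-7).
Level 19 falls in the 19 band.
Grid: Level 19 × Category Low = 1530-1920 days.

1530-1920 days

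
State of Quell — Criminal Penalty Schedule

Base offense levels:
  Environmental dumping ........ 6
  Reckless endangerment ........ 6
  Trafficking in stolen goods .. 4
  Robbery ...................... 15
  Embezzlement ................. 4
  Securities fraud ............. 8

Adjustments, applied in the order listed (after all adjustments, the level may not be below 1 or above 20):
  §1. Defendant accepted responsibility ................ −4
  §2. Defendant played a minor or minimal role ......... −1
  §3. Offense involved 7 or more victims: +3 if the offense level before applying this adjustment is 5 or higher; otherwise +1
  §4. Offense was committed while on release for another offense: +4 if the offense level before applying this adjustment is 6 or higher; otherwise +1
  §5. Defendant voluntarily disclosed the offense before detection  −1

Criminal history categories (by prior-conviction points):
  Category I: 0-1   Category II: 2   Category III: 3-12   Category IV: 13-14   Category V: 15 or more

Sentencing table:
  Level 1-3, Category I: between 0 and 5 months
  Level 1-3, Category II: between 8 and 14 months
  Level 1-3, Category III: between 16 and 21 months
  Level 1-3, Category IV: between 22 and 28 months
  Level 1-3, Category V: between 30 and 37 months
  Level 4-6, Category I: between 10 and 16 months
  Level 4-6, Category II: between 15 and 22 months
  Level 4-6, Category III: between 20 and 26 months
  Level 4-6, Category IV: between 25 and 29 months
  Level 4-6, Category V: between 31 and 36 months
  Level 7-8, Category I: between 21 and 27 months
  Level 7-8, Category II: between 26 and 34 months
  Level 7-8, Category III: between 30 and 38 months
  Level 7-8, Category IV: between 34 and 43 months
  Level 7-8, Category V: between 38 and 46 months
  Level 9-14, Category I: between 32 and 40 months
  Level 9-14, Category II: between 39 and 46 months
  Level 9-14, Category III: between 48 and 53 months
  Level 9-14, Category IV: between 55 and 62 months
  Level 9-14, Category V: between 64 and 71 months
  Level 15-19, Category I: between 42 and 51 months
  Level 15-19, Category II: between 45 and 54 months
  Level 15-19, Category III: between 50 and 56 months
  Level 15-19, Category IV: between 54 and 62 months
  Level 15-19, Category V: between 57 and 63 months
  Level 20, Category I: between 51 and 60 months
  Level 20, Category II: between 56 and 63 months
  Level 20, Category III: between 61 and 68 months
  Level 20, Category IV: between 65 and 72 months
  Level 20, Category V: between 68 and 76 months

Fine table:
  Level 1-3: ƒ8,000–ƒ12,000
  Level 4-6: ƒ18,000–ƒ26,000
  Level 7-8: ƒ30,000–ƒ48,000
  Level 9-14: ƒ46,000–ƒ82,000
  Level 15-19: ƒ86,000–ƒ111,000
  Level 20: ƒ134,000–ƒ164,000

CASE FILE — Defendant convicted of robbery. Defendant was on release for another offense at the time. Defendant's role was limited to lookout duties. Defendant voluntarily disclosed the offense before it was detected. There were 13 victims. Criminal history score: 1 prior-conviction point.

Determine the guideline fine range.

ƒ134,000–ƒ164,000

Base offense level for robbery: 15.
§1 does not apply.
§2 applies: 15 − 1 = 14.
§3 applies (level before this adjustment is 14 ≥ 5, so +3): 14 + 3 = 17.
§4 applies (level before this adjustment is 17 ≥ 6, so +4): 17 + 4 = 21.
§5 applies: 21 − 1 = 20.
Final offense level: 20.
Level 20 falls in the 20 band.
Fine table: Level 20 → ƒ134,000–ƒ164,000.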